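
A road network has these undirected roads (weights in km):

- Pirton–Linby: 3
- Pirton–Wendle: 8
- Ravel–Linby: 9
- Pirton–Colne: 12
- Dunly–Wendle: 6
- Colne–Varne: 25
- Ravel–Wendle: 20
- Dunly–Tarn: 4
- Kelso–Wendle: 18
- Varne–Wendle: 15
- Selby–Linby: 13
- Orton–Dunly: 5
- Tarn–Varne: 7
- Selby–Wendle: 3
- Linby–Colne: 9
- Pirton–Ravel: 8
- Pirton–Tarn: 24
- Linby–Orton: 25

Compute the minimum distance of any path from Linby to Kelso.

29 km

Running Dijkstra from Linby:
Linby: 0
Pirton: 3  (via Linby)
Colne: 9  (via Linby)
Ravel: 9  (via Linby)
Wendle: 11  (via Pirton)
Selby: 13  (via Linby)
Dunly: 17  (via Wendle)
Tarn: 21  (via Dunly)
Orton: 22  (via Dunly)
Varne: 26  (via Wendle)
Kelso: 29  (via Wendle)
Shortest route: Linby–Pirton–Wendle–Kelso = 29 km.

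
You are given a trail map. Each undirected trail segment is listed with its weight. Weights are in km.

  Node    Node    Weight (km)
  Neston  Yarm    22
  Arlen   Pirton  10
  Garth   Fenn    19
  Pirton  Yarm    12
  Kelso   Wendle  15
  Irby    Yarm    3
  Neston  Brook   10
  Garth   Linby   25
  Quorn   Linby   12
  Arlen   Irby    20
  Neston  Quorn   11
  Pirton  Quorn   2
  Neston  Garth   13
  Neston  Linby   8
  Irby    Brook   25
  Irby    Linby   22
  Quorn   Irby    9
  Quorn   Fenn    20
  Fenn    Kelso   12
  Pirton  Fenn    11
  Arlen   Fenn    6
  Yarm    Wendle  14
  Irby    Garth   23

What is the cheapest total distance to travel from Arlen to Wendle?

Shortest distances from Arlen:
Arlen: 0
Fenn: 6  (via Arlen)
Pirton: 10  (via Arlen)
Quorn: 12  (via Pirton)
Kelso: 18  (via Fenn)
Irby: 20  (via Arlen)
Yarm: 22  (via Pirton)
Neston: 23  (via Quorn)
Linby: 24  (via Quorn)
Garth: 25  (via Fenn)
Wendle: 33  (via Kelso)
Shortest route: Arlen → Fenn → Kelso → Wendle = 33 km.

33 km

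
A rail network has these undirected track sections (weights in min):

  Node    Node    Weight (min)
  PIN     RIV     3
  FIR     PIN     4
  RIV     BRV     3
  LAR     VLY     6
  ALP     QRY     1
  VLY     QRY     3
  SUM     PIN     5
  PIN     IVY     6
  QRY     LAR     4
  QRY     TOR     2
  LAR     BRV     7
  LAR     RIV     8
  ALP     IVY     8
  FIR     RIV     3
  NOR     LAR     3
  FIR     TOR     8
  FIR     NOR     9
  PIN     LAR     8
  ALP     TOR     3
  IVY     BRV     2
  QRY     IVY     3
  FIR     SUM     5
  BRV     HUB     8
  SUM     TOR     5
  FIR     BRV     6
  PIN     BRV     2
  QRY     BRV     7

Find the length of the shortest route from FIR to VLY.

Settle nodes by increasing distance from FIR:
FIR: 0
RIV: 3  (via FIR)
PIN: 4  (via FIR)
SUM: 5  (via FIR)
BRV: 6  (via FIR)
IVY: 8  (via BRV)
TOR: 8  (via FIR)
NOR: 9  (via FIR)
QRY: 10  (via TOR)
LAR: 11  (via RIV)
ALP: 11  (via TOR)
VLY: 13  (via QRY)
Shortest route: FIR → TOR → QRY → VLY = 13 min.

13 min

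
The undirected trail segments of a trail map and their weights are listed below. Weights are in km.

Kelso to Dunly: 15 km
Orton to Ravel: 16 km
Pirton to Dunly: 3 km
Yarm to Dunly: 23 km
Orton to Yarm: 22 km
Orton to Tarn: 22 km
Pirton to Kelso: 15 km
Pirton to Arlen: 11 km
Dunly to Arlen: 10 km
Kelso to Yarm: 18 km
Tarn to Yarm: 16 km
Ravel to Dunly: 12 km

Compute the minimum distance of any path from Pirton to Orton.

Enumerating some paths:
Pirton–Dunly–Ravel–Orton: 3+12+16 = 31
Pirton–Arlen–Dunly–Ravel–Orton: 11+10+12+16 = 49
Pirton–Dunly–Yarm–Orton: 3+23+22 = 48
The minimum is 31 km via Pirton–Dunly–Ravel–Orton.

31 km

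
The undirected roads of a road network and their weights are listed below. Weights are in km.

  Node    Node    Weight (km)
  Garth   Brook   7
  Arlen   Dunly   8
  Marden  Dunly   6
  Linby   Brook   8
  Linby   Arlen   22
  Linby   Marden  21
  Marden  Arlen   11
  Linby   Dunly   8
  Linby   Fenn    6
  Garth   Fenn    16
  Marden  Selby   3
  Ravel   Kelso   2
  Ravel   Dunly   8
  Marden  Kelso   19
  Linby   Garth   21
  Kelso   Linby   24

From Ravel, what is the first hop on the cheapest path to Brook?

Dunly

Enumerating some paths:
Ravel–Dunly–Linby–Brook: 8+8+8 = 24
Ravel–Kelso–Linby–Brook: 2+24+8 = 34
Ravel–Dunly–Marden–Linby–Brook: 8+6+21+8 = 43
Cheapest is Ravel–Dunly–Linby–Brook at 24 km.
So from Ravel the first move is to Dunly.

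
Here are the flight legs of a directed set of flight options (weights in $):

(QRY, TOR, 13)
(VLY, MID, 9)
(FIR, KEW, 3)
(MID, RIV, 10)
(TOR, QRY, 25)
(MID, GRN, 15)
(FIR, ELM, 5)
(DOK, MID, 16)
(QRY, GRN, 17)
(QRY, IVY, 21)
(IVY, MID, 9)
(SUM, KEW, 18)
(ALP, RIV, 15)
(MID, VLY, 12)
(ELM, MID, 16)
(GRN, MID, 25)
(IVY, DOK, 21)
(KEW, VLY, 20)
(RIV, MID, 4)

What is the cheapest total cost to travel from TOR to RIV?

Running Dijkstra from TOR:
TOR: 0
QRY: 25  (via TOR)
GRN: 42  (via QRY)
IVY: 46  (via QRY)
MID: 55  (via IVY)
RIV: 65  (via MID)
Shortest route: TOR–QRY–IVY–MID–RIV = $65.

$65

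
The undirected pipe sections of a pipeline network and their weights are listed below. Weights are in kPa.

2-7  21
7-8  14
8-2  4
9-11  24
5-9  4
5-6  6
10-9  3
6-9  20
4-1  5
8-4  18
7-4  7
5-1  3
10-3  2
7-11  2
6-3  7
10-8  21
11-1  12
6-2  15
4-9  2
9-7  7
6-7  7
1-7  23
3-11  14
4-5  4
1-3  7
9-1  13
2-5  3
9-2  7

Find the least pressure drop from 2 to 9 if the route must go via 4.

Shortest 2→4: 2 → 5 → 4 = 7
Shortest 4→9: 4 → 9 = 2
Total via 4: 7 + 2 = 9 kPa.

9 kPa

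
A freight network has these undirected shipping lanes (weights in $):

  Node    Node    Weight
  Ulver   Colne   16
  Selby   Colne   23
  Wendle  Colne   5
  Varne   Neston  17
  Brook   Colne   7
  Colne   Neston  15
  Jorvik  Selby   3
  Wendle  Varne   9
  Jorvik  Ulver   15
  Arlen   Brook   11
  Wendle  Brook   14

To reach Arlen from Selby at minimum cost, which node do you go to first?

Colne

Compare a few routes:
Selby–Jorvik–Ulver–Colne–Brook–Arlen: 3+15+16+7+11 = 52
Selby–Colne–Brook–Arlen: 23+7+11 = 41
The minimum is $41 via Selby–Colne–Brook–Arlen.
So from Selby the first move is to Colne.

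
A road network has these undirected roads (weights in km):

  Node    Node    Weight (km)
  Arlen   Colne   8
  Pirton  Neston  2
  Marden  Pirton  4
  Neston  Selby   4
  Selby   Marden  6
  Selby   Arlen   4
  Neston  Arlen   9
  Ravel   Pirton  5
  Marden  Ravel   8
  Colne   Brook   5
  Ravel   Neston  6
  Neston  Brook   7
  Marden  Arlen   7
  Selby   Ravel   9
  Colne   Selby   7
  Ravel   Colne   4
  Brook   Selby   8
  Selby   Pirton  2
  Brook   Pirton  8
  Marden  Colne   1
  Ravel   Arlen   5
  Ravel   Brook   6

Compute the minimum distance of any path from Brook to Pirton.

8 km

Candidate routes:
Brook → Pirton: 8 = 8
Brook → Neston → Pirton: 7+2 = 9
The minimum is 8 km via Brook → Pirton.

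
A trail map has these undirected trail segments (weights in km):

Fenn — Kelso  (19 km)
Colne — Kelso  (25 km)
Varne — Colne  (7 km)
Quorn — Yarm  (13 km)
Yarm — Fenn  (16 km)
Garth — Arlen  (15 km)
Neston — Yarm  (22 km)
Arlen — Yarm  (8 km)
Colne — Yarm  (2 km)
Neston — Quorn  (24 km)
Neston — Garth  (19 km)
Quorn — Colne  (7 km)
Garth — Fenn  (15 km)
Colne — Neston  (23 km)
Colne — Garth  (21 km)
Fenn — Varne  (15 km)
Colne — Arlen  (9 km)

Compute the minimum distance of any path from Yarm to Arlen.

Settle nodes by increasing distance from Yarm:
Yarm: 0
Colne: 2  (via Yarm)
Arlen: 8  (via Yarm)
Shortest route: Yarm–Arlen = 8 km.

8 km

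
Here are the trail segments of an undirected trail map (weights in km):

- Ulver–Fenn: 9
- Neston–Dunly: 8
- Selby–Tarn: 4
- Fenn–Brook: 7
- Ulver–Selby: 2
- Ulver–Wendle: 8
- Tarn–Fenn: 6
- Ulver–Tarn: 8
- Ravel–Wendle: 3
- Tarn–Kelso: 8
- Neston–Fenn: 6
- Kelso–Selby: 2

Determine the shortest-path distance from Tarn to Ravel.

17 km

Shortest distances from Tarn:
Tarn: 0
Selby: 4  (via Tarn)
Ulver: 6  (via Selby)
Kelso: 6  (via Selby)
Fenn: 6  (via Tarn)
Neston: 12  (via Fenn)
Brook: 13  (via Fenn)
Wendle: 14  (via Ulver)
Ravel: 17  (via Wendle)
Shortest route: Tarn → Selby → Ulver → Wendle → Ravel = 17 km.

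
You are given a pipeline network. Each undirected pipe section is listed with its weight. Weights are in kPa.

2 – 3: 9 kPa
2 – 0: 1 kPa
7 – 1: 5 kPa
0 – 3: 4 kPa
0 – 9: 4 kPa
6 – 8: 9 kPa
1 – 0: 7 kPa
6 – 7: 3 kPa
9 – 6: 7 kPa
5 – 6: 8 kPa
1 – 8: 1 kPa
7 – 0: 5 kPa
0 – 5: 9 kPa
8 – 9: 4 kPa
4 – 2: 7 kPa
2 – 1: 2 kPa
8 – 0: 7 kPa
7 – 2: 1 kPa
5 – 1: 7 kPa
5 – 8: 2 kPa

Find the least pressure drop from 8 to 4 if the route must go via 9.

16 kPa

Best 8 to 9: 8–9 costing 4
Best 9 to 4: 9–0–2–4 costing 12
Total via 9: 4 + 12 = 16 kPa.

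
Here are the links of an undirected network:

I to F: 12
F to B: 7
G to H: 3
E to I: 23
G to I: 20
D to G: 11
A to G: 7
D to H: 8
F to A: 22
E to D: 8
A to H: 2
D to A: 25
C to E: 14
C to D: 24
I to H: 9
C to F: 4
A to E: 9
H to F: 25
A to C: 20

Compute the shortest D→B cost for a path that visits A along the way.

39

Best D to A: D → H → A costing 10
Best A to B: A → F → B costing 29
Total via A: 10 + 29 = 39.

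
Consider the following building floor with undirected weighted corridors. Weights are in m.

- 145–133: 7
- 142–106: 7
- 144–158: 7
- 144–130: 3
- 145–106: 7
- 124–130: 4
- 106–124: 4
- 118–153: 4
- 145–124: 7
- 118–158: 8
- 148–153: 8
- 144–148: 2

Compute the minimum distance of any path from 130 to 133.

18 m

Running Dijkstra from 130:
130: 0
144: 3  (via 130)
124: 4  (via 130)
148: 5  (via 144)
106: 8  (via 124)
158: 10  (via 144)
145: 11  (via 124)
153: 13  (via 148)
142: 15  (via 106)
118: 17  (via 153)
133: 18  (via 145)
Shortest route: 130 → 124 → 145 → 133 = 18 m.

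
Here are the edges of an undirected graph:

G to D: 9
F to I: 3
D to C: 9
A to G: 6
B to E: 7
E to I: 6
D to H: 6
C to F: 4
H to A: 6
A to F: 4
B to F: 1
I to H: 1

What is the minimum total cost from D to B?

Settle nodes by increasing distance from D:
D: 0
H: 6  (via D)
I: 7  (via H)
C: 9  (via D)
G: 9  (via D)
F: 10  (via I)
B: 11  (via F)
Shortest route: D–H–I–F–B = 11.

11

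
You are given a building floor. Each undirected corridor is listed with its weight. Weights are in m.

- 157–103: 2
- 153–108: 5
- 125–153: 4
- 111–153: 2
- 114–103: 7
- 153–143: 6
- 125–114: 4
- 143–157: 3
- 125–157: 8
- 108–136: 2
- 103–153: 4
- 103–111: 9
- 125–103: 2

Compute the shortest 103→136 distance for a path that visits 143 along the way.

Best 103 to 143: 103 → 157 → 143 costing 5
Shortest 143→136: 143 → 153 → 108 → 136 = 13
Total via 143: 5 + 13 = 18 m.

18 m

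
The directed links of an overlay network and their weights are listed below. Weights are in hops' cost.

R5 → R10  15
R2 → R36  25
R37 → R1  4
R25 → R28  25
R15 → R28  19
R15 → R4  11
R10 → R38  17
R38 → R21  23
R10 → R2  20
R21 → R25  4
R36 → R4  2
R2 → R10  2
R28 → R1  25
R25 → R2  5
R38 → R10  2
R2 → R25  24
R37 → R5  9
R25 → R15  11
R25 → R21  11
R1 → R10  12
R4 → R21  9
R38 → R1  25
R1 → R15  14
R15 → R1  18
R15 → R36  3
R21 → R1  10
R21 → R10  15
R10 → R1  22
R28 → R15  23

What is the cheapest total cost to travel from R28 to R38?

Compare a few routes:
R28 - R1 - R10 - R38: 25+12+17 = 54
R28 - R15 - R36 - R4 - R21 - R25 - R2 - R10 - R38: 23+3+2+9+4+5+2+17 = 65
The minimum is 54 hops' cost via R28 - R1 - R10 - R38.

54 hops' cost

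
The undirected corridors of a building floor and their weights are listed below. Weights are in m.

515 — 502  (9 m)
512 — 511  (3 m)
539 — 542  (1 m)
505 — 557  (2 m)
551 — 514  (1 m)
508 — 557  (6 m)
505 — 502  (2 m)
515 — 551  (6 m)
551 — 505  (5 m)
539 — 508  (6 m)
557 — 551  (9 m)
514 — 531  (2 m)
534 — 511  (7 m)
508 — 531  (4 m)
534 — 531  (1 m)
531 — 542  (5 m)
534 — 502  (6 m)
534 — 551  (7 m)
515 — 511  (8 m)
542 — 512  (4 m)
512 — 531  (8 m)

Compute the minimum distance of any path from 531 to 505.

Candidate routes:
531 → 514 → 551 → 505: 2+1+5 = 8
531 → 534 → 551 → 505: 1+7+5 = 13
531 → 534 → 502 → 505: 1+6+2 = 9
531 → 508 → 557 → 505: 4+6+2 = 12
The minimum is 8 m via 531 → 514 → 551 → 505.

8 m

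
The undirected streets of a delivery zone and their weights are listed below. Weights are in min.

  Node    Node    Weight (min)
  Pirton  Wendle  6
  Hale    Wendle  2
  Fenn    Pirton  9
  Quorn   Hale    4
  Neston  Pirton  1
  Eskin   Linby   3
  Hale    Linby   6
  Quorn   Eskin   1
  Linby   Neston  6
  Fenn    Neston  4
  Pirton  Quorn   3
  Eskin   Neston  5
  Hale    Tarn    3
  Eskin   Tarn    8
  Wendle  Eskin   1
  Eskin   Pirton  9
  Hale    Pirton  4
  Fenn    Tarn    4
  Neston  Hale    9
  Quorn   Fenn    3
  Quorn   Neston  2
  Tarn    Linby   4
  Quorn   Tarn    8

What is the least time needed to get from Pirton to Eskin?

Enumerating some paths:
Pirton–Quorn–Eskin: 3+1 = 4
Pirton–Neston–Eskin: 1+5 = 6
Cheapest is Pirton–Quorn–Eskin at 4 min.

4 min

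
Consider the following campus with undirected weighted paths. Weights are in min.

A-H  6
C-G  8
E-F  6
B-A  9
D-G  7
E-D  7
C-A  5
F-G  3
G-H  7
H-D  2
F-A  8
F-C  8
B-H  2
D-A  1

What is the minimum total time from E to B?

Candidate routes:
E → D → H → B: 7+2+2 = 11
E → D → A → H → B: 7+1+6+2 = 16
E → D → A → B: 7+1+9 = 17
Cheapest is E → D → H → B at 11 min.

11 min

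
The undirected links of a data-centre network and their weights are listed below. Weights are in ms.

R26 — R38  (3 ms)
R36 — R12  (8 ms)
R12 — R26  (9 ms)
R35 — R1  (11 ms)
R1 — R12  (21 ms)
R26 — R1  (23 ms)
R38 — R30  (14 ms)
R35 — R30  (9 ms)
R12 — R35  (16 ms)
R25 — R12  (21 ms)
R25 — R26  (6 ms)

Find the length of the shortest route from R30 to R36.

33 ms

Compare a few routes:
R30 → R38 → R26 → R12 → R36: 14+3+9+8 = 34
R30 → R35 → R12 → R36: 9+16+8 = 33
The minimum is 33 ms via R30 → R35 → R12 → R36.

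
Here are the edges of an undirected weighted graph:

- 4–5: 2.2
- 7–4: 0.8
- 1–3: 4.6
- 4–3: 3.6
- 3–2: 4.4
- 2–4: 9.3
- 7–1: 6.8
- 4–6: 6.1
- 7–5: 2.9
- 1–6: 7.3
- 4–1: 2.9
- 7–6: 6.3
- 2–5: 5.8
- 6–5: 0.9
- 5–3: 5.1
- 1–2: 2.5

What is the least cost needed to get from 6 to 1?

Enumerating some paths:
6 → 5 → 4 → 1: 0.9+2.2+2.9 = 6
6 → 5 → 7 → 4 → 1: 0.9+2.9+0.8+2.9 = 7.5
6 → 4 → 1: 6.1+2.9 = 9
6 → 1: 7.3 = 7.3
The minimum is 6 via 6 → 5 → 4 → 1.

6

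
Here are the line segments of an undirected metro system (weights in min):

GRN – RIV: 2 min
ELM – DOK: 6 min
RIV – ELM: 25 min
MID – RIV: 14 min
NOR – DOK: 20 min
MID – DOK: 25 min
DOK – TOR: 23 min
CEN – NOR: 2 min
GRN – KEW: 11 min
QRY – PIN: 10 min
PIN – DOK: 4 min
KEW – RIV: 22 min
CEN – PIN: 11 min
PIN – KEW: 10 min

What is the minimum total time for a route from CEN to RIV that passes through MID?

Shortest CEN→MID: CEN → PIN → DOK → MID = 40
Best MID to RIV: MID → RIV costing 14
Total via MID: 40 + 14 = 54 min.

54 min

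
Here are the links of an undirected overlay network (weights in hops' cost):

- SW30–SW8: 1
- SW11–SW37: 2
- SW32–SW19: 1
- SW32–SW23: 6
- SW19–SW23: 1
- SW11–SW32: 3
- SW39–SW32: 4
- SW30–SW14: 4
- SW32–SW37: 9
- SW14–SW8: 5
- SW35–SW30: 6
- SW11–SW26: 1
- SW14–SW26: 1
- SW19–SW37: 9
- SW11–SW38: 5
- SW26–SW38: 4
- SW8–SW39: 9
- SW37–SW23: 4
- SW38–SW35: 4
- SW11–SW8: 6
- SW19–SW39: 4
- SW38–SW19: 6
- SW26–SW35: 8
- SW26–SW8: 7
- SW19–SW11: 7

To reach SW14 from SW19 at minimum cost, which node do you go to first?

SW32

Compare a few routes:
SW19 → SW23 → SW37 → SW11 → SW26 → SW14: 1+4+2+1+1 = 9
SW19 → SW32 → SW11 → SW26 → SW14: 1+3+1+1 = 6
The minimum is 6 hops' cost via SW19 → SW32 → SW11 → SW26 → SW14.
So from SW19 the first move is to SW32.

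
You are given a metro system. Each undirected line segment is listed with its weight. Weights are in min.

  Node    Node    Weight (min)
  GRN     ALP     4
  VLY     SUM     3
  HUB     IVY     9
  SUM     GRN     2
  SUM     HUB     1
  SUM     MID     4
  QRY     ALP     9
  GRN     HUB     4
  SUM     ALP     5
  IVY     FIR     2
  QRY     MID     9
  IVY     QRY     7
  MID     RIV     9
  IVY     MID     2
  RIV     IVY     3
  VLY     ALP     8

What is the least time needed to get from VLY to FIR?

Running Dijkstra from VLY:
VLY: 0
SUM: 3  (via VLY)
HUB: 4  (via SUM)
GRN: 5  (via SUM)
MID: 7  (via SUM)
ALP: 8  (via VLY)
IVY: 9  (via MID)
FIR: 11  (via IVY)
Shortest route: VLY–SUM–MID–IVY–FIR = 11 min.

11 min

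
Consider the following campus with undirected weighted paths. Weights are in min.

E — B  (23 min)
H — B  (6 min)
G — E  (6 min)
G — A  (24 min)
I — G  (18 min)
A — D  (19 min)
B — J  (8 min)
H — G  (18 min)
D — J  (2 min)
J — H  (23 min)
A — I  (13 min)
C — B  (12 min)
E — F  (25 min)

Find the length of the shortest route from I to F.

Compare a few routes:
I - A - G - E - F: 13+24+6+25 = 68
I - G - E - F: 18+6+25 = 49
The minimum is 49 min via I - G - E - F.

49 min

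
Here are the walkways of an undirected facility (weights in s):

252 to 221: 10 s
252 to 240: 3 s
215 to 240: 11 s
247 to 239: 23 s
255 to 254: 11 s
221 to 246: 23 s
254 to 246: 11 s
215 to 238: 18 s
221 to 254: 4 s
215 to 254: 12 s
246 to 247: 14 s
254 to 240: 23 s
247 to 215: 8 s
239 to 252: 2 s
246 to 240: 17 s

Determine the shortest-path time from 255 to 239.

27 s

Candidate routes:
255 - 254 - 246 - 240 - 252 - 239: 11+11+17+3+2 = 44
255 - 254 - 215 - 240 - 252 - 239: 11+12+11+3+2 = 39
255 - 254 - 221 - 252 - 239: 11+4+10+2 = 27
255 - 254 - 240 - 252 - 239: 11+23+3+2 = 39
The minimum is 27 s via 255 - 254 - 221 - 252 - 239.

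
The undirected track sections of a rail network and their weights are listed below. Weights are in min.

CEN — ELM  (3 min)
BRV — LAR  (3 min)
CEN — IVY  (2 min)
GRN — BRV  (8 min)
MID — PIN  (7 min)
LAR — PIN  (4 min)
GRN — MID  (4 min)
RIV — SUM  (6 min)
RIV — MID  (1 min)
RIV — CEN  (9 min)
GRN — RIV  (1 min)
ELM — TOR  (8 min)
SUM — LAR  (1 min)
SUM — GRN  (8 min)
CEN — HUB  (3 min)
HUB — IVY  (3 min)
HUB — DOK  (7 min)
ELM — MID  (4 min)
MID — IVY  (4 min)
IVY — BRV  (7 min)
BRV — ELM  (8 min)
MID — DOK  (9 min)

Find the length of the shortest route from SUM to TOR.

19 min

Running Dijkstra from SUM:
SUM: 0
LAR: 1  (via SUM)
BRV: 4  (via LAR)
PIN: 5  (via LAR)
RIV: 6  (via SUM)
GRN: 7  (via RIV)
MID: 7  (via RIV)
IVY: 11  (via BRV)
ELM: 11  (via MID)
CEN: 13  (via IVY)
HUB: 14  (via IVY)
DOK: 16  (via MID)
TOR: 19  (via ELM)
Shortest route: SUM → RIV → MID → ELM → TOR = 19 min.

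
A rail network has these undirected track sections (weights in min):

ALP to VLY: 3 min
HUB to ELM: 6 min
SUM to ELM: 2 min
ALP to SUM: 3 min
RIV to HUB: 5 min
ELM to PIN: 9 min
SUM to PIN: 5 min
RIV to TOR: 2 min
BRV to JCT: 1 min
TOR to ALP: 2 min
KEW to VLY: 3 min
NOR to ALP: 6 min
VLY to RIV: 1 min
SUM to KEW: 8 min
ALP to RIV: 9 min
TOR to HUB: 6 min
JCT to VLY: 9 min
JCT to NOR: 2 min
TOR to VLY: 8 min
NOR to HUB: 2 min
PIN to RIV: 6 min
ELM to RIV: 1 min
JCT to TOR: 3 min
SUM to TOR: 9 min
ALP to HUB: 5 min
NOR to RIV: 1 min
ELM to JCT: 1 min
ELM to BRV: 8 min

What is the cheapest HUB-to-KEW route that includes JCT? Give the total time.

Shortest HUB→JCT: HUB → NOR → JCT = 4
Shortest JCT→KEW: JCT → ELM → RIV → VLY → KEW = 6
Total via JCT: 4 + 6 = 10 min.

10 min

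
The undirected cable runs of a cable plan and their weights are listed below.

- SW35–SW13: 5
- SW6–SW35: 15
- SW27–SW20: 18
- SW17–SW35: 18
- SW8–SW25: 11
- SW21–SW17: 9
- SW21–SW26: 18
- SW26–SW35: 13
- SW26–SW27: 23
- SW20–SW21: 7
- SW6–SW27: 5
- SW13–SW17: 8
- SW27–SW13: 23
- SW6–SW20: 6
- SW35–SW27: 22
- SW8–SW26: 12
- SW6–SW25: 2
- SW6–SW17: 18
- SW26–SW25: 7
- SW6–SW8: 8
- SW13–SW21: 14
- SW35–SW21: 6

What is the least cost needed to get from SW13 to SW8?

28

Shortest distances from SW13:
SW13: 0
SW35: 5  (via SW13)
SW17: 8  (via SW13)
SW21: 11  (via SW35)
SW20: 18  (via SW21)
SW26: 18  (via SW35)
SW6: 20  (via SW35)
SW25: 22  (via SW6)
SW27: 23  (via SW13)
SW8: 28  (via SW6)
Shortest route: SW13–SW35–SW6–SW8 = 28.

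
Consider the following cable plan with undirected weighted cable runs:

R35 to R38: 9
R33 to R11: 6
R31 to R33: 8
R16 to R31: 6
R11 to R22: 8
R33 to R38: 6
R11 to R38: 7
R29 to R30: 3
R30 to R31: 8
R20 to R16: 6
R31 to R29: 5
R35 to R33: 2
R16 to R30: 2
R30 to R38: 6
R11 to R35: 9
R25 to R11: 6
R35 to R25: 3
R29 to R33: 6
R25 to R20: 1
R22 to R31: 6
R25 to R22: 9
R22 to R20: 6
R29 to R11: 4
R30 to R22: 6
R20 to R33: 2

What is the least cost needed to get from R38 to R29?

9

Shortest distances from R38:
R38: 0
R33: 6  (via R38)
R30: 6  (via R38)
R11: 7  (via R38)
R20: 8  (via R33)
R16: 8  (via R30)
R35: 8  (via R33)
R25: 9  (via R20)
R29: 9  (via R30)
Shortest route: R38–R30–R29 = 9.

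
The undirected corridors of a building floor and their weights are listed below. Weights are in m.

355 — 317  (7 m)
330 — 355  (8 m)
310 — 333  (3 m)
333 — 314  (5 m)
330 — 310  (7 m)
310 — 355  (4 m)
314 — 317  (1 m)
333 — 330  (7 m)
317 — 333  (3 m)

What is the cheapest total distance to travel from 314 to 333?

4 m

Compare a few routes:
314–317–333: 1+3 = 4
314–333: 5 = 5
The minimum is 4 m via 314–317–333.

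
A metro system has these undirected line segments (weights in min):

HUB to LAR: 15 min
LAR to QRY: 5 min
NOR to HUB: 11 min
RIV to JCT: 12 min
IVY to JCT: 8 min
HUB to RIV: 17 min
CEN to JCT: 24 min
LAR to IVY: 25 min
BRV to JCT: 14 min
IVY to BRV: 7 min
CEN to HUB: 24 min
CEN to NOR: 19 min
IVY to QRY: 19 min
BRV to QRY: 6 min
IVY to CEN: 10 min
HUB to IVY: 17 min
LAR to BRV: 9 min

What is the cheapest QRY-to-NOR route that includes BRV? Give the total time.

41 min

Best QRY to BRV: QRY → BRV costing 6
Shortest BRV→NOR: BRV → IVY → HUB → NOR = 35
Total via BRV: 6 + 35 = 41 min.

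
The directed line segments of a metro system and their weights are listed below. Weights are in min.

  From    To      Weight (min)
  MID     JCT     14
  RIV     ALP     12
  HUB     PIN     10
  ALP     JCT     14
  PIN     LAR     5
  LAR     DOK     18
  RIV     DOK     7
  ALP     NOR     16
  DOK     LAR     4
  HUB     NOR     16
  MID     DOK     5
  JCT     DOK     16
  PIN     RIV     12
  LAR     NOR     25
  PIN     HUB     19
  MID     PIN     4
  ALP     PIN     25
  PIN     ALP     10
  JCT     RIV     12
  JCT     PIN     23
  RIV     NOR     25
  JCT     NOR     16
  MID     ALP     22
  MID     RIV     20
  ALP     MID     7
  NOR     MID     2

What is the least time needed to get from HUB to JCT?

Shortest distances from HUB:
HUB: 0
PIN: 10  (via HUB)
LAR: 15  (via PIN)
NOR: 16  (via HUB)
MID: 18  (via NOR)
ALP: 20  (via PIN)
RIV: 22  (via PIN)
DOK: 23  (via MID)
JCT: 32  (via MID)
Shortest route: HUB–NOR–MID–JCT = 32 min.

32 min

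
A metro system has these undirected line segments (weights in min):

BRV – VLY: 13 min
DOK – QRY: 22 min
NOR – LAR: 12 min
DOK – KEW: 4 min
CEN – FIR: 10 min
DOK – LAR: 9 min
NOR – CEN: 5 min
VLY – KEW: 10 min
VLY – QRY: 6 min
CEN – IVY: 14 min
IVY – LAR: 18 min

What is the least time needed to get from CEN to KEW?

Enumerating some paths:
CEN - IVY - LAR - DOK - KEW: 14+18+9+4 = 45
CEN - NOR - LAR - DOK - KEW: 5+12+9+4 = 30
CEN - NOR - LAR - DOK - QRY - VLY - KEW: 5+12+9+22+6+10 = 64
The minimum is 30 min via CEN - NOR - LAR - DOK - KEW.

30 min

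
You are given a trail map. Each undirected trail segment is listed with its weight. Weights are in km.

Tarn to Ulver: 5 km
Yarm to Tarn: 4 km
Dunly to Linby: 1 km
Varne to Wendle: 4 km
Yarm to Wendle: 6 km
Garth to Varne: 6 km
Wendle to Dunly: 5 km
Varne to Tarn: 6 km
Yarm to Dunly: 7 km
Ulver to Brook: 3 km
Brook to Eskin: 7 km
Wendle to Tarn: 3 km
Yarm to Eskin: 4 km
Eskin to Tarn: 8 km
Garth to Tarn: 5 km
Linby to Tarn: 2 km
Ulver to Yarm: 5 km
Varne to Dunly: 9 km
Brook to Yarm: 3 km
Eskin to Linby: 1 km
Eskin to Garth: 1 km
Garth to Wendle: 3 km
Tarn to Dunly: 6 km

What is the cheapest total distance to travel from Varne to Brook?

13 km

Enumerating some paths:
Varne → Garth → Eskin → Brook: 6+1+7 = 14
Varne → Garth → Eskin → Yarm → Brook: 6+1+4+3 = 14
Varne → Wendle → Yarm → Brook: 4+6+3 = 13
Cheapest is Varne → Wendle → Yarm → Brook at 13 km.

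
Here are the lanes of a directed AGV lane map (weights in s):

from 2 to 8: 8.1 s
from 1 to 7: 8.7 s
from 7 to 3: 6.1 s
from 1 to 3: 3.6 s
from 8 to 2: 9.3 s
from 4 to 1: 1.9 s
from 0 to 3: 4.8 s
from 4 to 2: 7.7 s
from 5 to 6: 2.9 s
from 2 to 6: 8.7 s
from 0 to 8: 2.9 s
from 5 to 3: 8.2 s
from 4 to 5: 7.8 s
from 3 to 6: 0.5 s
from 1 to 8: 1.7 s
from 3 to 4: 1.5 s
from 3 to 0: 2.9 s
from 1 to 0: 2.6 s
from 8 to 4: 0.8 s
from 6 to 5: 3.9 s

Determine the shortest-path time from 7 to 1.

9.5 s

Enumerating some paths:
7 → 3 → 4 → 1: 6.1+1.5+1.9 = 9.5
7 → 3 → 0 → 8 → 4 → 1: 6.1+2.9+2.9+0.8+1.9 = 14.6
The minimum is 9.5 s via 7 → 3 → 4 → 1.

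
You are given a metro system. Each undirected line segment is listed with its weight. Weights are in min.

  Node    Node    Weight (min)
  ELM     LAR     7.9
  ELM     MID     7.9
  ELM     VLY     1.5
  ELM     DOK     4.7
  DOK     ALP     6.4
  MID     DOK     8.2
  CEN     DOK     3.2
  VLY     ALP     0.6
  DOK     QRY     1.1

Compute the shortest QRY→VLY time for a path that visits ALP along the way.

Best QRY to ALP: QRY → DOK → ALP costing 7.5
Best ALP to VLY: ALP → VLY costing 0.6
Total via ALP: 7.5 + 0.6 = 8.1 min.

8.1 min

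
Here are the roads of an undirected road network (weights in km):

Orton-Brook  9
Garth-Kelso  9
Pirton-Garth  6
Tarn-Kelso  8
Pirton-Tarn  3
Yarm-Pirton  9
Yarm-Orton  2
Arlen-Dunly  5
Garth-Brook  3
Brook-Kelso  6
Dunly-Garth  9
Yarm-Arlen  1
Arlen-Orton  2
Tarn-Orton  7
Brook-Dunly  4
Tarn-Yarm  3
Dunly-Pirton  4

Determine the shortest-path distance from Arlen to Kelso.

12 km

Settle nodes by increasing distance from Arlen:
Arlen: 0
Yarm: 1  (via Arlen)
Orton: 2  (via Arlen)
Tarn: 4  (via Yarm)
Dunly: 5  (via Arlen)
Pirton: 7  (via Tarn)
Brook: 9  (via Dunly)
Garth: 12  (via Brook)
Kelso: 12  (via Tarn)
Shortest route: Arlen → Yarm → Tarn → Kelso = 12 km.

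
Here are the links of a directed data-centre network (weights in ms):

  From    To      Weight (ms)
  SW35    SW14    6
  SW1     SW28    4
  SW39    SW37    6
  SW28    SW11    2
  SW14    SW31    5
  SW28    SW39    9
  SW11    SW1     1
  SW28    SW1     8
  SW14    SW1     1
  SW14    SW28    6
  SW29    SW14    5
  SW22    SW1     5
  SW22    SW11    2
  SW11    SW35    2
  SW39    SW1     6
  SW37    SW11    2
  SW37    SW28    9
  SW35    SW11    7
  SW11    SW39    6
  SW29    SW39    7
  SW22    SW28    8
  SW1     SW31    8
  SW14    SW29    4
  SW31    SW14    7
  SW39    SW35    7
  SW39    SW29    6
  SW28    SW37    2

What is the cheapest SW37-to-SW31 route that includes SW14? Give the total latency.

Best SW37 to SW14: SW37 → SW11 → SW35 → SW14 costing 10
Shortest SW14→SW31: SW14 → SW31 = 5
Total via SW14: 10 + 5 = 15 ms.

15 ms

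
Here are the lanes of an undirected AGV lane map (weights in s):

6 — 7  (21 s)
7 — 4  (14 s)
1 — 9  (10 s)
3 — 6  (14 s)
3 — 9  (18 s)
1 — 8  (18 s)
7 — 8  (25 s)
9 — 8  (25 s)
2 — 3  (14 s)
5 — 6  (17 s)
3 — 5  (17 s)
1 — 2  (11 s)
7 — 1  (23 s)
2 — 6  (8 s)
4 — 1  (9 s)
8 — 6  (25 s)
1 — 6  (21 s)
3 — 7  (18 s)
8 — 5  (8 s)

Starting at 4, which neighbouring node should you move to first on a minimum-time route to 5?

1

Candidate routes:
4 → 1 → 2 → 6 → 5: 9+11+8+17 = 45
4 → 1 → 6 → 5: 9+21+17 = 47
4 → 7 → 8 → 5: 14+25+8 = 47
4 → 1 → 8 → 5: 9+18+8 = 35
Cheapest is 4 → 1 → 8 → 5 at 35 s.
So from 4 the first move is to 1.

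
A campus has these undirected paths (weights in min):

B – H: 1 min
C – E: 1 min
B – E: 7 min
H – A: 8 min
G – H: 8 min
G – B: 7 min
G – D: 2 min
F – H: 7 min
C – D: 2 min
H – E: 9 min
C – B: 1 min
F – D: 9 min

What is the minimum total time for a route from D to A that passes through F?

Best D to F: D–F costing 9
Best F to A: F–H–A costing 15
Total via F: 9 + 15 = 24 min.

24 min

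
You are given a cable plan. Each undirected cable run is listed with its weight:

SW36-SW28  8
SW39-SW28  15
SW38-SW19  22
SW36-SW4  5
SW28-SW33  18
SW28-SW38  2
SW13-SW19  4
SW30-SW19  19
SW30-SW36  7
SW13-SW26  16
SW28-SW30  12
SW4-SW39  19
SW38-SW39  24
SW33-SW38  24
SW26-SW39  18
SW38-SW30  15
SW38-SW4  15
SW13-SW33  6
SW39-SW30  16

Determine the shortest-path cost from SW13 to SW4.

Settle nodes by increasing distance from SW13:
SW13: 0
SW19: 4  (via SW13)
SW33: 6  (via SW13)
SW26: 16  (via SW13)
SW30: 23  (via SW19)
SW28: 24  (via SW33)
SW38: 26  (via SW19)
SW36: 30  (via SW30)
SW39: 34  (via SW26)
SW4: 35  (via SW36)
Shortest route: SW13–SW19–SW30–SW36–SW4 = 35.

35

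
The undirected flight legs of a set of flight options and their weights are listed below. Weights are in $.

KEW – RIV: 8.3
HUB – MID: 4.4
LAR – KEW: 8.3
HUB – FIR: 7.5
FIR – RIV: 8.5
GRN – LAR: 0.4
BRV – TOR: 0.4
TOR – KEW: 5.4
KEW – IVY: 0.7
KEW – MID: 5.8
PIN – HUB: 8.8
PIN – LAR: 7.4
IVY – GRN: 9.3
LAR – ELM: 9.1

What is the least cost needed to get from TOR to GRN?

$14.1

Candidate routes:
TOR–KEW–LAR–GRN: 5.4+8.3+0.4 = 14.1
TOR–KEW–MID–HUB–PIN–LAR–GRN: 5.4+5.8+4.4+8.8+7.4+0.4 = 32.2
TOR–KEW–IVY–GRN: 5.4+0.7+9.3 = 15.4
The minimum is $14.1 via TOR–KEW–LAR–GRN.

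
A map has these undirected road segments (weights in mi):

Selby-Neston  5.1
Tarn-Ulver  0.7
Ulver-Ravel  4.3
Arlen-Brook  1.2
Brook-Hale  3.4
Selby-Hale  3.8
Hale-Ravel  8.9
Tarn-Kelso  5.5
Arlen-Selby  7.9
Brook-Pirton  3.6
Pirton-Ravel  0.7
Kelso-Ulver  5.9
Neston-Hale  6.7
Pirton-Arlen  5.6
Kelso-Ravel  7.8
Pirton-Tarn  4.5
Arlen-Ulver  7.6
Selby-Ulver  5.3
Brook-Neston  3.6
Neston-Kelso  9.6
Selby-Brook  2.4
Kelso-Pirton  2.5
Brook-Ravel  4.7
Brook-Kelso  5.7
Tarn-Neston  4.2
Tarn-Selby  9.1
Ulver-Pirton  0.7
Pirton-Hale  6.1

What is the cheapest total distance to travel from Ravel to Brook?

4.3 mi

Candidate routes:
Ravel–Brook: 4.7 = 4.7
Ravel–Pirton–Brook: 0.7+3.6 = 4.3
Cheapest is Ravel–Pirton–Brook at 4.3 mi.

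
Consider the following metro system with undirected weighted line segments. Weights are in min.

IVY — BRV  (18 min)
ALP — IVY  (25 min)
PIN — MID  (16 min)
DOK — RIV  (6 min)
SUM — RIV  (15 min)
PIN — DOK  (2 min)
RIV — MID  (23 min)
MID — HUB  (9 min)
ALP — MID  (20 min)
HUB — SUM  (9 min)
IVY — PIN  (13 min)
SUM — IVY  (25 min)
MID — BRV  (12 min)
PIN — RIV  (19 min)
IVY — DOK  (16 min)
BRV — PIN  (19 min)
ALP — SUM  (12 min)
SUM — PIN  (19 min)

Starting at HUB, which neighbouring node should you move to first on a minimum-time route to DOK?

MID

Candidate routes:
HUB - SUM - PIN - DOK: 9+19+2 = 30
HUB - MID - PIN - DOK: 9+16+2 = 27
HUB - SUM - RIV - DOK: 9+15+6 = 30
Cheapest is HUB - MID - PIN - DOK at 27 min.
So from HUB the first move is to MID.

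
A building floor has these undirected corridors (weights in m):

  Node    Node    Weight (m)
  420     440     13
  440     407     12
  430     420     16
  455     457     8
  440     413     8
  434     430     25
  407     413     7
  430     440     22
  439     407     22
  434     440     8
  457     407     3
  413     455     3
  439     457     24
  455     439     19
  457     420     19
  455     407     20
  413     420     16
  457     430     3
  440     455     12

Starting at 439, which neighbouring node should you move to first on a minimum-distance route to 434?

455

Candidate routes:
439 → 407 → 440 → 434: 22+12+8 = 42
439 → 407 → 413 → 440 → 434: 22+7+8+8 = 45
439 → 455 → 413 → 440 → 434: 19+3+8+8 = 38
439 → 455 → 440 → 434: 19+12+8 = 39
Cheapest is 439 → 455 → 413 → 440 → 434 at 38 m.
So from 439 the first move is to 455.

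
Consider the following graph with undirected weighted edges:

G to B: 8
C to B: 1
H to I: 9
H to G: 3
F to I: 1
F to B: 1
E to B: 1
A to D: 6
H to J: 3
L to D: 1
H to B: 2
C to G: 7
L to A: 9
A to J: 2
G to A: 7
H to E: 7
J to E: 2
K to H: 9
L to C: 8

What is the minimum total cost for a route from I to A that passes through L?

18

Best I to L: I → F → B → C → L costing 11
Best L to A: L → D → A costing 7
Total via L: 11 + 7 = 18.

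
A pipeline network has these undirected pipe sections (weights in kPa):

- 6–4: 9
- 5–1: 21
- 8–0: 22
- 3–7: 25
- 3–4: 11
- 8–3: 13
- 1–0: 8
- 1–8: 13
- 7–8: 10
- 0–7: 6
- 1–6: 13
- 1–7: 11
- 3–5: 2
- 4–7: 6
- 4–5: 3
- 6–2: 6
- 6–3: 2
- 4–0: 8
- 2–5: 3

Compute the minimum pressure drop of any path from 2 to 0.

Settle nodes by increasing distance from 2:
2: 0
5: 3  (via 2)
3: 5  (via 5)
4: 6  (via 5)
6: 6  (via 2)
7: 12  (via 4)
0: 14  (via 4)
Shortest route: 2–5–4–0 = 14 kPa.

14 kPa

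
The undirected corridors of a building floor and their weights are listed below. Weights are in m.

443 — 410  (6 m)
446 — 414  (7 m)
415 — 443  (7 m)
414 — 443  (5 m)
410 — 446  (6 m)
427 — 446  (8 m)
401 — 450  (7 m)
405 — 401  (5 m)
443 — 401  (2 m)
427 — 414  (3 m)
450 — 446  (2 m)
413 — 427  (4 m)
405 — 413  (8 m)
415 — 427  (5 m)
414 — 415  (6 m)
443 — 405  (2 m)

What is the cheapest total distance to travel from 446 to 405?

Running Dijkstra from 446:
446: 0
450: 2  (via 446)
410: 6  (via 446)
414: 7  (via 446)
427: 8  (via 446)
401: 9  (via 450)
443: 11  (via 401)
413: 12  (via 427)
415: 13  (via 414)
405: 13  (via 443)
Shortest route: 446 → 450 → 401 → 443 → 405 = 13 m.

13 m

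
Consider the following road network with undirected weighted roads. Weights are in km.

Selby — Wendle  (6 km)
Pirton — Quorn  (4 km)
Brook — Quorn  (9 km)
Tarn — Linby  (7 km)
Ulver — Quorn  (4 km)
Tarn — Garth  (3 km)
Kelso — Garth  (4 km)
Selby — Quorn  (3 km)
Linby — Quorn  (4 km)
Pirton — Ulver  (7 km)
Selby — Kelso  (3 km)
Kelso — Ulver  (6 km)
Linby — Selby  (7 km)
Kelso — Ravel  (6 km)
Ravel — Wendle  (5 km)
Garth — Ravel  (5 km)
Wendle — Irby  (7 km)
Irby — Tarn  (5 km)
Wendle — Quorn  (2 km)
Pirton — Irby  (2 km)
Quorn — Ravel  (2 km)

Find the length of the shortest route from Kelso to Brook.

Shortest distances from Kelso:
Kelso: 0
Selby: 3  (via Kelso)
Garth: 4  (via Kelso)
Ravel: 6  (via Kelso)
Ulver: 6  (via Kelso)
Quorn: 6  (via Selby)
Tarn: 7  (via Garth)
Wendle: 8  (via Quorn)
Linby: 10  (via Selby)
Pirton: 10  (via Quorn)
Irby: 12  (via Tarn)
Brook: 15  (via Quorn)
Shortest route: Kelso → Selby → Quorn → Brook = 15 km.

15 km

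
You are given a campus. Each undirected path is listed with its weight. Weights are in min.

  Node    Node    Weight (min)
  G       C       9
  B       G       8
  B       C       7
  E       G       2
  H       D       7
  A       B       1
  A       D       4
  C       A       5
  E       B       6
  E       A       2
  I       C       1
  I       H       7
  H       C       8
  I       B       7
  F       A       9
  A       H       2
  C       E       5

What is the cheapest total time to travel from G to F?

13 min

Running Dijkstra from G:
G: 0
E: 2  (via G)
A: 4  (via E)
B: 5  (via A)
H: 6  (via A)
C: 7  (via E)
D: 8  (via A)
I: 8  (via C)
F: 13  (via A)
Shortest route: G → E → A → F = 13 min.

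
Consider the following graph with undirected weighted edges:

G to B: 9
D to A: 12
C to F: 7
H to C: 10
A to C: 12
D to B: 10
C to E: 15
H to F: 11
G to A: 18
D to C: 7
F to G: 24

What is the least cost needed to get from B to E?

Settle nodes by increasing distance from B:
B: 0
G: 9  (via B)
D: 10  (via B)
C: 17  (via D)
A: 22  (via D)
F: 24  (via C)
H: 27  (via C)
E: 32  (via C)
Shortest route: B–D–C–E = 32.

32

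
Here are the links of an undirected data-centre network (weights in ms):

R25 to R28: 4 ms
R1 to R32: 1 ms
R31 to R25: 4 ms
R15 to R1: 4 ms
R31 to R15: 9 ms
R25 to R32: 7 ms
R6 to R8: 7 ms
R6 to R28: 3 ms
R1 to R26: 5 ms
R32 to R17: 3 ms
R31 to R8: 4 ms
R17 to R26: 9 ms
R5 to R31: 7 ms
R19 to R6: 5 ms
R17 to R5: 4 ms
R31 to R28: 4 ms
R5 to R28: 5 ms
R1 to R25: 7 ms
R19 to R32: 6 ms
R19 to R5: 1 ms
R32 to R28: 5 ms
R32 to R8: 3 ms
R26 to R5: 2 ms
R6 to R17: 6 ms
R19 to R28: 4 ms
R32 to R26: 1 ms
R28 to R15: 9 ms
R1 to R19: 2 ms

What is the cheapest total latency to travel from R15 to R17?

Enumerating some paths:
R15–R1–R32–R26–R5–R17: 4+1+1+2+4 = 12
R15–R1–R19–R5–R17: 4+2+1+4 = 11
R15–R1–R32–R17: 4+1+3 = 8
The minimum is 8 ms via R15–R1–R32–R17.

8 ms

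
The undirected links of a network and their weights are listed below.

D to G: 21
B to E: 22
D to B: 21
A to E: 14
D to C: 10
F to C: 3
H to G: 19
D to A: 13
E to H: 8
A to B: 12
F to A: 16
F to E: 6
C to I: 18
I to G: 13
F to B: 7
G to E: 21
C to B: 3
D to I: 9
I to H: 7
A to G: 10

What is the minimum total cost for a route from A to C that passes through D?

Best A to D: A–D costing 13
Best D to C: D–C costing 10
Total via D: 13 + 10 = 23.

23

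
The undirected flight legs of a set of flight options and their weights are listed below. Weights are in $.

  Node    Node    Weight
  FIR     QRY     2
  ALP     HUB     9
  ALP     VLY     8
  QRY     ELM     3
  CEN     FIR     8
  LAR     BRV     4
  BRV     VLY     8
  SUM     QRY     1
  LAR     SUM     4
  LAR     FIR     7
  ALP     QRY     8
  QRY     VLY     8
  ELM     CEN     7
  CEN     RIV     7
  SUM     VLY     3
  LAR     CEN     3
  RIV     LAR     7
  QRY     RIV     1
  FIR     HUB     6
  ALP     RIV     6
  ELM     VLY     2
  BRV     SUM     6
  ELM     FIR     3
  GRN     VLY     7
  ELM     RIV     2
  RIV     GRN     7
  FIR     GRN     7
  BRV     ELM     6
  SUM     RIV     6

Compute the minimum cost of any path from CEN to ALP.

$13

Compare a few routes:
CEN → LAR → SUM → QRY → RIV → ALP: 3+4+1+1+6 = 15
CEN → RIV → ALP: 7+6 = 13
Cheapest is CEN → RIV → ALP at $13.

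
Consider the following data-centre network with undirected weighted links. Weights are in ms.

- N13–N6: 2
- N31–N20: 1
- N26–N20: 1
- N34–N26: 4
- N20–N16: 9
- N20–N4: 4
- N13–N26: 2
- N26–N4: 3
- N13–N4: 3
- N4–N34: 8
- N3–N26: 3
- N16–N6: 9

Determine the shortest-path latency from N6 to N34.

8 ms

Candidate routes:
N6–N13–N4–N34: 2+3+8 = 13
N6–N13–N4–N26–N34: 2+3+3+4 = 12
N6–N13–N26–N34: 2+2+4 = 8
Cheapest is N6–N13–N26–N34 at 8 ms.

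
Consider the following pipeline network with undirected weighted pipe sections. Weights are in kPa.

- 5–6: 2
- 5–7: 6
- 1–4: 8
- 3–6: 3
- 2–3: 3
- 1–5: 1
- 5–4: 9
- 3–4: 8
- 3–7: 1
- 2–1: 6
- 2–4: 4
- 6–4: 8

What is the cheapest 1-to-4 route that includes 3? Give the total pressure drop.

Best 1 to 3: 1–5–6–3 costing 6
Best 3 to 4: 3–2–4 costing 7
Total via 3: 6 + 7 = 13 kPa.

13 kPa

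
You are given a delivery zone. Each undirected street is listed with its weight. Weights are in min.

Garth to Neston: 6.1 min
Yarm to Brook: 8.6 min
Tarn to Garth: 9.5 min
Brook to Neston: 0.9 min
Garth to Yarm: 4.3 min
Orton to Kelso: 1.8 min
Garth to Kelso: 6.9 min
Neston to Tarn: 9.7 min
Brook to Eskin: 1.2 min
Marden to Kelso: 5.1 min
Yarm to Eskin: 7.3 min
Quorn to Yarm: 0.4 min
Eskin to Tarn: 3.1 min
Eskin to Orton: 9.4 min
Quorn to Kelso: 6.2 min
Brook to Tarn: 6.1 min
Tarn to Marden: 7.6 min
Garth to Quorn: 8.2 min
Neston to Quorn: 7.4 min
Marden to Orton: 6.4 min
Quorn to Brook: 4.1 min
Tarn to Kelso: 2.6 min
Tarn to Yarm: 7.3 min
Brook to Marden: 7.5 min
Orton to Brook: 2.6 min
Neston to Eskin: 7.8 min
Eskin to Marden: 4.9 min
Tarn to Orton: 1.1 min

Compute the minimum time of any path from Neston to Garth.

Settle nodes by increasing distance from Neston:
Neston: 0
Brook: 0.9  (via Neston)
Eskin: 2.1  (via Brook)
Orton: 3.5  (via Brook)
Tarn: 4.6  (via Orton)
Quorn: 5  (via Brook)
Kelso: 5.3  (via Orton)
Yarm: 5.4  (via Quorn)
Garth: 6.1  (via Neston)
Shortest route: Neston–Garth = 6.1 min.

6.1 min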